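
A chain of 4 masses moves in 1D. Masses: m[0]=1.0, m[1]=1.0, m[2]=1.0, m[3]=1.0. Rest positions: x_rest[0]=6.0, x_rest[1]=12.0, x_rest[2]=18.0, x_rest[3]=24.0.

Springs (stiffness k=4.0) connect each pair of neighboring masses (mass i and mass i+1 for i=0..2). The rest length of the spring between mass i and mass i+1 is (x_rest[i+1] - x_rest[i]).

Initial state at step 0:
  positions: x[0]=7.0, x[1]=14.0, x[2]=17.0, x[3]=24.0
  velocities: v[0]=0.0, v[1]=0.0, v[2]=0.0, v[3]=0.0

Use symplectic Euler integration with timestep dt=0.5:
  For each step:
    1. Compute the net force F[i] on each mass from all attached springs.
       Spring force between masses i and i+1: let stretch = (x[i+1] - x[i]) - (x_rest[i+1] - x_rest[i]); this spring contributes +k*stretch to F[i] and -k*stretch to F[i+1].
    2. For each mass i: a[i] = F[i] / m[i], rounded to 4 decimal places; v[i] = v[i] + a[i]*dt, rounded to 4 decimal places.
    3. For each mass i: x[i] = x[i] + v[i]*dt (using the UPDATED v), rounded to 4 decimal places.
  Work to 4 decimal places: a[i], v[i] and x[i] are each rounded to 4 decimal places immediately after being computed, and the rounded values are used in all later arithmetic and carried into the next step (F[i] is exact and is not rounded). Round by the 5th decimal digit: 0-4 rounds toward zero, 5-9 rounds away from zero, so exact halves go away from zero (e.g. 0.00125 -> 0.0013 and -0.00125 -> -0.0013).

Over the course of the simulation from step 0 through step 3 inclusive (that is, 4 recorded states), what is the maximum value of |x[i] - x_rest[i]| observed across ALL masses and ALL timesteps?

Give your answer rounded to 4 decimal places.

Step 0: x=[7.0000 14.0000 17.0000 24.0000] v=[0.0000 0.0000 0.0000 0.0000]
Step 1: x=[8.0000 10.0000 21.0000 23.0000] v=[2.0000 -8.0000 8.0000 -2.0000]
Step 2: x=[5.0000 15.0000 16.0000 26.0000] v=[-6.0000 10.0000 -10.0000 6.0000]
Step 3: x=[6.0000 11.0000 20.0000 25.0000] v=[2.0000 -8.0000 8.0000 -2.0000]
Max displacement = 3.0000

Answer: 3.0000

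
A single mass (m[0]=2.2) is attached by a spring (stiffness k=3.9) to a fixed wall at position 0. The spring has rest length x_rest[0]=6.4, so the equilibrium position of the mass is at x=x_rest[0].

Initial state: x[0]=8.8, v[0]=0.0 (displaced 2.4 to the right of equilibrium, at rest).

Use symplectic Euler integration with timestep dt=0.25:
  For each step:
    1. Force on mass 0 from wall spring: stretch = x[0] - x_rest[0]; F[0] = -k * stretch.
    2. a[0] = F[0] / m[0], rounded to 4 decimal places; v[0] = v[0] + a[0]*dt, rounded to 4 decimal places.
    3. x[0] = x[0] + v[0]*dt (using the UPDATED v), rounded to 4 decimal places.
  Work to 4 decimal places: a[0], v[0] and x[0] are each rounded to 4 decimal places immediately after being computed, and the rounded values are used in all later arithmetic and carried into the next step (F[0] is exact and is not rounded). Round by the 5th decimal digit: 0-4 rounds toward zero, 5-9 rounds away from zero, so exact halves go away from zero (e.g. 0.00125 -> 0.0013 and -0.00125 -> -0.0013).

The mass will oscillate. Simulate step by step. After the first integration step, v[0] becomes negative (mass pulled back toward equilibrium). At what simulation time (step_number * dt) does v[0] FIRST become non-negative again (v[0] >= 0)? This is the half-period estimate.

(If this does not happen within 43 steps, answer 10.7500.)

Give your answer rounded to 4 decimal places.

Step 0: x=[8.8000] v=[0.0000]
Step 1: x=[8.5341] v=[-1.0636]
Step 2: x=[8.0318] v=[-2.0094]
Step 3: x=[7.3487] v=[-2.7326]
Step 4: x=[6.5604] v=[-3.1531]
Step 5: x=[5.7544] v=[-3.2242]
Step 6: x=[5.0199] v=[-2.9381]
Step 7: x=[4.4383] v=[-2.3265]
Step 8: x=[4.0740] v=[-1.4571]
Step 9: x=[3.9674] v=[-0.4263]
Step 10: x=[4.1304] v=[0.6518]
First v>=0 after going negative at step 10, time=2.5000

Answer: 2.5000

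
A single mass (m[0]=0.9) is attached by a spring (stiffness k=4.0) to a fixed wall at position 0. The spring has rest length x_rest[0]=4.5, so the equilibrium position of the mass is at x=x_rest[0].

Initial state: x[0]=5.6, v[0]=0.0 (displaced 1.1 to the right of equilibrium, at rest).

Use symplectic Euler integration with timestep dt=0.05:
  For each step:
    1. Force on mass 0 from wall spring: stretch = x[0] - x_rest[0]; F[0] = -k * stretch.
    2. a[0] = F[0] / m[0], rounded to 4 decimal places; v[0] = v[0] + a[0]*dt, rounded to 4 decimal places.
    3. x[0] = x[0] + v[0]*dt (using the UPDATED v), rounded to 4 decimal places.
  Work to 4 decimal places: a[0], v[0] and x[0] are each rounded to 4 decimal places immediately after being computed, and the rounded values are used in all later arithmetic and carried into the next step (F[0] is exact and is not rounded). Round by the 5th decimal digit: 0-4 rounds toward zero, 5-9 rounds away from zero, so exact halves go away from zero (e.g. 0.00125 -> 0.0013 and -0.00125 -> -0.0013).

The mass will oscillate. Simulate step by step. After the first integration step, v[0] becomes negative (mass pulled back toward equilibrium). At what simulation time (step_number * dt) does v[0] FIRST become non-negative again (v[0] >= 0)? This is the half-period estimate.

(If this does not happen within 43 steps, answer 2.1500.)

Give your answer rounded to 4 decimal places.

Step 0: x=[5.6000] v=[0.0000]
Step 1: x=[5.5878] v=[-0.2444]
Step 2: x=[5.5635] v=[-0.4861]
Step 3: x=[5.5274] v=[-0.7224]
Step 4: x=[5.4799] v=[-0.9507]
Step 5: x=[5.4215] v=[-1.1685]
Step 6: x=[5.3528] v=[-1.3733]
Step 7: x=[5.2747] v=[-1.5628]
Step 8: x=[5.1880] v=[-1.7350]
Step 9: x=[5.0936] v=[-1.8879]
Step 10: x=[4.9926] v=[-2.0198]
Step 11: x=[4.8861] v=[-2.1293]
Step 12: x=[4.7753] v=[-2.2151]
Step 13: x=[4.6615] v=[-2.2763]
Step 14: x=[4.5459] v=[-2.3122]
Step 15: x=[4.4298] v=[-2.3224]
Step 16: x=[4.3145] v=[-2.3068]
Step 17: x=[4.2012] v=[-2.2656]
Step 18: x=[4.0912] v=[-2.1992]
Step 19: x=[3.9858] v=[-2.1084]
Step 20: x=[3.8861] v=[-1.9941]
Step 21: x=[3.7932] v=[-1.8577]
Step 22: x=[3.7082] v=[-1.7006]
Step 23: x=[3.6320] v=[-1.5246]
Step 24: x=[3.5654] v=[-1.3317]
Step 25: x=[3.5092] v=[-1.1240]
Step 26: x=[3.4640] v=[-0.9038]
Step 27: x=[3.4303] v=[-0.6736]
Step 28: x=[3.4085] v=[-0.4359]
Step 29: x=[3.3988] v=[-0.1933]
Step 30: x=[3.4014] v=[0.0514]
First v>=0 after going negative at step 30, time=1.5000

Answer: 1.5000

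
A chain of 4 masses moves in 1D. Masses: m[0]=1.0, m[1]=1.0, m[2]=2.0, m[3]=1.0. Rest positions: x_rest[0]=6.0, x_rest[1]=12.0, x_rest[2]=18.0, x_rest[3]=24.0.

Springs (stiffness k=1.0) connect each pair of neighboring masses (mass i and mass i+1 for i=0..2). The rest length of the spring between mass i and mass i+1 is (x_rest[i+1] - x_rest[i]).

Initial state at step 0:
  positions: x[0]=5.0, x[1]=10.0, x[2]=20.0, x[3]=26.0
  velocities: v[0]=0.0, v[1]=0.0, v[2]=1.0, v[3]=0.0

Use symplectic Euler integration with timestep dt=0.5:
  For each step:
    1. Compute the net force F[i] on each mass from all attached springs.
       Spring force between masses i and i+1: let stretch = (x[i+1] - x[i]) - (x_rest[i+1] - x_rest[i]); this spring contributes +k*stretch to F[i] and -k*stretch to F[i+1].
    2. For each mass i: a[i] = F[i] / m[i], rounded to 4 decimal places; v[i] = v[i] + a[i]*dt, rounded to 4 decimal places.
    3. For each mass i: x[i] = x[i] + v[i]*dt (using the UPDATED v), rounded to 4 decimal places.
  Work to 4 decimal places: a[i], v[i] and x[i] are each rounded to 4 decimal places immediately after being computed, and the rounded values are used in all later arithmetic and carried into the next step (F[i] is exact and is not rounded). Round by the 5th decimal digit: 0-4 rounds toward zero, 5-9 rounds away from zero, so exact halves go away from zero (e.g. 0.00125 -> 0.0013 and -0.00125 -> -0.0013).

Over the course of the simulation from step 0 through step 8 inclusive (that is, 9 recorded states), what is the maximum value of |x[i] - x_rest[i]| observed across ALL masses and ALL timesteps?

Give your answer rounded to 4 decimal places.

Step 0: x=[5.0000 10.0000 20.0000 26.0000] v=[0.0000 0.0000 1.0000 0.0000]
Step 1: x=[4.7500 11.2500 20.0000 26.0000] v=[-0.5000 2.5000 0.0000 0.0000]
Step 2: x=[4.6250 13.0625 19.6563 26.0000] v=[-0.2500 3.6250 -0.6875 0.0000]
Step 3: x=[5.1094 14.4141 19.2813 25.9141] v=[0.9688 2.7032 -0.7501 -0.1719]
Step 4: x=[6.4200 14.6564 19.1270 25.6700] v=[2.6212 0.4845 -0.3087 -0.4883]
Step 5: x=[8.2897 13.9572 19.2317 25.2901] v=[3.7394 -1.3984 0.2094 -0.7598]
Step 6: x=[10.0763 13.1598 19.4344 24.8956] v=[3.5732 -1.5949 0.4054 -0.7890]
Step 7: x=[11.1338 13.1602 19.5355 24.6358] v=[2.1150 0.0007 0.2021 -0.5196]
Step 8: x=[11.1979 14.2478 19.4772 24.6009] v=[0.1282 2.1752 -0.1167 -0.0698]
Max displacement = 5.1979

Answer: 5.1979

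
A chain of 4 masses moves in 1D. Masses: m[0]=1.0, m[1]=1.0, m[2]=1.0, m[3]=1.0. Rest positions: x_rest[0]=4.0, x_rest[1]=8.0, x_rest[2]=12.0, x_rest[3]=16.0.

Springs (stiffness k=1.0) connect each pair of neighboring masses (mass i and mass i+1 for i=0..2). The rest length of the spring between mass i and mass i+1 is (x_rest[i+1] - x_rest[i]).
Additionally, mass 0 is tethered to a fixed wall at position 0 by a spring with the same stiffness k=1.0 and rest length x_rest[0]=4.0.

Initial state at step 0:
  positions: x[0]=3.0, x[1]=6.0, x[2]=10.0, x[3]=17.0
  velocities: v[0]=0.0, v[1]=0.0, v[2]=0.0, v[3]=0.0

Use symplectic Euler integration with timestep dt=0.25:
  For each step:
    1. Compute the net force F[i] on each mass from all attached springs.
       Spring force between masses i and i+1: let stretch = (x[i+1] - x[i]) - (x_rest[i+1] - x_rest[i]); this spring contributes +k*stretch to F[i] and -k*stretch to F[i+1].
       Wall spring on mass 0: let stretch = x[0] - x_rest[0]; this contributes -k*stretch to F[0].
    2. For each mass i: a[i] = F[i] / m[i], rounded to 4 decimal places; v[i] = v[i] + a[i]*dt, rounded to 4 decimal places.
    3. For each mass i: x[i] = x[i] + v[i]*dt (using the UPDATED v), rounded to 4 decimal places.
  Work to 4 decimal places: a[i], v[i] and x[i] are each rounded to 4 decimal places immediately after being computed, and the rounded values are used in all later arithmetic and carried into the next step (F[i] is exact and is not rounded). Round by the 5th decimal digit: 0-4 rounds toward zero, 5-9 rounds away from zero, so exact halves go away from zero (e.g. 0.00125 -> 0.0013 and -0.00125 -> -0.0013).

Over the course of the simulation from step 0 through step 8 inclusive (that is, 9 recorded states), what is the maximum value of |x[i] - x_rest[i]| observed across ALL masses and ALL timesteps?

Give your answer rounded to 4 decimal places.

Step 0: x=[3.0000 6.0000 10.0000 17.0000] v=[0.0000 0.0000 0.0000 0.0000]
Step 1: x=[3.0000 6.0625 10.1875 16.8125] v=[0.0000 0.2500 0.7500 -0.7500]
Step 2: x=[3.0039 6.1914 10.5313 16.4609] v=[0.0156 0.5156 1.3750 -1.4063]
Step 3: x=[3.0193 6.3923 10.9744 15.9887] v=[0.0615 0.8037 1.7724 -1.8887]
Step 4: x=[3.0568 6.6688 11.4445 15.4531] v=[0.1499 1.1060 1.8805 -2.1423]
Step 5: x=[3.1290 7.0180 11.8667 14.9170] v=[0.2887 1.3969 1.6887 -2.1445]
Step 6: x=[3.2487 7.4272 12.1765 14.4402] v=[0.4787 1.6368 1.2391 -1.9071]
Step 7: x=[3.4265 7.8721 12.3309 14.0720] v=[0.7112 1.7795 0.6177 -1.4730]
Step 8: x=[3.6680 8.3178 12.3155 13.8449] v=[0.9660 1.7828 -0.0617 -0.9083]
Max displacement = 2.1551

Answer: 2.1551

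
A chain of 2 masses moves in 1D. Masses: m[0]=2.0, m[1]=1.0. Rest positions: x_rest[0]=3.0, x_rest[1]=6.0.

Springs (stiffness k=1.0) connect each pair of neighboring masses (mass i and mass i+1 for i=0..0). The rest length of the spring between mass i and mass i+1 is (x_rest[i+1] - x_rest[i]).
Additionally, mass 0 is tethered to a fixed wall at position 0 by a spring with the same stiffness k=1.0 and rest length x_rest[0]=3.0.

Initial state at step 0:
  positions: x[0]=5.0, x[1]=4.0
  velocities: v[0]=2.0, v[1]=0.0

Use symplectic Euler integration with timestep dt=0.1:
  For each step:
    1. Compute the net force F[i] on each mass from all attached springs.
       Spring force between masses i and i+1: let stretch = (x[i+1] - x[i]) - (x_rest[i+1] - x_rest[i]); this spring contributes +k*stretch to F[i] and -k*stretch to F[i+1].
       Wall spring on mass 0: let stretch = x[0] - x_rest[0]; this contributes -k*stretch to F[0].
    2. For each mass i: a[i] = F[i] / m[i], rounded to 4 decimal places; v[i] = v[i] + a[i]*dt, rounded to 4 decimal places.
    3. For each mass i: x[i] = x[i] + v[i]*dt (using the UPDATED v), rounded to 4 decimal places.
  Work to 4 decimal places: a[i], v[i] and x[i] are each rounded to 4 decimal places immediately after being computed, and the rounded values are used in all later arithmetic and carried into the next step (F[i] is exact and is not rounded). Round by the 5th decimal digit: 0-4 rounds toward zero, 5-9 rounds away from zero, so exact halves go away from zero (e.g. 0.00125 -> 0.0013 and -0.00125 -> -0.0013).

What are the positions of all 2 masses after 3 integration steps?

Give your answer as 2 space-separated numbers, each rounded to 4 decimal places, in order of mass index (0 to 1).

Answer: 5.4145 4.2445

Derivation:
Step 0: x=[5.0000 4.0000] v=[2.0000 0.0000]
Step 1: x=[5.1700 4.0400] v=[1.7000 0.4000]
Step 2: x=[5.3085 4.1213] v=[1.3850 0.8130]
Step 3: x=[5.4145 4.2445] v=[1.0602 1.2317]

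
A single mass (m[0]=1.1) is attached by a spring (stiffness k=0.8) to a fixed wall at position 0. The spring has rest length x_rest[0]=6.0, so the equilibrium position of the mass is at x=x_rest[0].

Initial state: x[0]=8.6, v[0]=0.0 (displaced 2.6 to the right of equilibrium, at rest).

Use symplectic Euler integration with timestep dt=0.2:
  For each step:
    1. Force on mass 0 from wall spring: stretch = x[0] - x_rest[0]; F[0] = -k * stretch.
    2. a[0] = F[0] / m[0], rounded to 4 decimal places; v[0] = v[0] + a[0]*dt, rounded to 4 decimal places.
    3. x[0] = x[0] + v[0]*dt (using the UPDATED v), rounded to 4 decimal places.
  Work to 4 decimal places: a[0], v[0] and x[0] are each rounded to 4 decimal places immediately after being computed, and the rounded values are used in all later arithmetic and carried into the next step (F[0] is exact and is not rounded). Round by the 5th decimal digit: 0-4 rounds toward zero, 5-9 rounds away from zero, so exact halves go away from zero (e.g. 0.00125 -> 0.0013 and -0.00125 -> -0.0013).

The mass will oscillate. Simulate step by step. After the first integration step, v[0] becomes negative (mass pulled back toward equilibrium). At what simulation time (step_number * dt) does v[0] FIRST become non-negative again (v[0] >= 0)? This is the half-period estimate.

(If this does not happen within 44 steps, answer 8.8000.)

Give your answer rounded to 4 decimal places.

Answer: 3.8000

Derivation:
Step 0: x=[8.6000] v=[0.0000]
Step 1: x=[8.5244] v=[-0.3782]
Step 2: x=[8.3753] v=[-0.7454]
Step 3: x=[8.1571] v=[-1.0909]
Step 4: x=[7.8762] v=[-1.4047]
Step 5: x=[7.5407] v=[-1.6776]
Step 6: x=[7.1604] v=[-1.9017]
Step 7: x=[6.7463] v=[-2.0705]
Step 8: x=[6.3105] v=[-2.1791]
Step 9: x=[5.8656] v=[-2.2243]
Step 10: x=[5.4246] v=[-2.2048]
Step 11: x=[5.0004] v=[-2.1211]
Step 12: x=[4.6053] v=[-1.9757]
Step 13: x=[4.2507] v=[-1.7728]
Step 14: x=[3.9470] v=[-1.5184]
Step 15: x=[3.7030] v=[-1.2198]
Step 16: x=[3.5259] v=[-0.8857]
Step 17: x=[3.4207] v=[-0.5258]
Step 18: x=[3.3906] v=[-0.1506]
Step 19: x=[3.4364] v=[0.2289]
First v>=0 after going negative at step 19, time=3.8000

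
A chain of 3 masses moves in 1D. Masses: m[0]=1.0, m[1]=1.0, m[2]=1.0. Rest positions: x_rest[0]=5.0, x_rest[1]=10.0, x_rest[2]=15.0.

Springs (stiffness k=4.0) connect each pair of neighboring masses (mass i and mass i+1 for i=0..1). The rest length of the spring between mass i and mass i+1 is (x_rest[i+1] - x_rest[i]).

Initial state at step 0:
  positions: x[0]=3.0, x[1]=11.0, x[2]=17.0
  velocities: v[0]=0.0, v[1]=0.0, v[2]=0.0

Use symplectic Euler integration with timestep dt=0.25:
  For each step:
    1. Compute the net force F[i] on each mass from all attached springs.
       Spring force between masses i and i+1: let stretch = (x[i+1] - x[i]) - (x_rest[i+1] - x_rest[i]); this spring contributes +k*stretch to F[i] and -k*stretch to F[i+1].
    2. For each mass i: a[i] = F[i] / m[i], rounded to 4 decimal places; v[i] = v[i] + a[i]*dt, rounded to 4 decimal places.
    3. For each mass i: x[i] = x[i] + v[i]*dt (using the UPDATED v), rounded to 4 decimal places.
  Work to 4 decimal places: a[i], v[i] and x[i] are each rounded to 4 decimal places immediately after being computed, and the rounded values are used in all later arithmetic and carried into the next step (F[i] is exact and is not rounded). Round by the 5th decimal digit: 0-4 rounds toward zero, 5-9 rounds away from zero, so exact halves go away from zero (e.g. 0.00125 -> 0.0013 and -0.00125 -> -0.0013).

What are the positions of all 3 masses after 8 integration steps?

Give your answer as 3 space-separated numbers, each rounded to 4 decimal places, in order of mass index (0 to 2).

Answer: 6.0815 10.5098 14.4090

Derivation:
Step 0: x=[3.0000 11.0000 17.0000] v=[0.0000 0.0000 0.0000]
Step 1: x=[3.7500 10.5000 16.7500] v=[3.0000 -2.0000 -1.0000]
Step 2: x=[4.9375 9.8750 16.1875] v=[4.7500 -2.5000 -2.2500]
Step 3: x=[6.1094 9.5938 15.2969] v=[4.6875 -1.1250 -3.5625]
Step 4: x=[6.9024 9.8672 14.2305] v=[3.1719 1.0937 -4.2656]
Step 5: x=[7.1866 10.4903 13.3233] v=[1.1367 2.4922 -3.6289]
Step 6: x=[7.0467 10.9957 12.9578] v=[-0.5596 2.0215 -1.4619]
Step 7: x=[6.6441 11.0044 13.3518] v=[-1.6106 0.0346 1.5760]
Step 8: x=[6.0815 10.5098 14.4090] v=[-2.2503 -1.9783 4.2286]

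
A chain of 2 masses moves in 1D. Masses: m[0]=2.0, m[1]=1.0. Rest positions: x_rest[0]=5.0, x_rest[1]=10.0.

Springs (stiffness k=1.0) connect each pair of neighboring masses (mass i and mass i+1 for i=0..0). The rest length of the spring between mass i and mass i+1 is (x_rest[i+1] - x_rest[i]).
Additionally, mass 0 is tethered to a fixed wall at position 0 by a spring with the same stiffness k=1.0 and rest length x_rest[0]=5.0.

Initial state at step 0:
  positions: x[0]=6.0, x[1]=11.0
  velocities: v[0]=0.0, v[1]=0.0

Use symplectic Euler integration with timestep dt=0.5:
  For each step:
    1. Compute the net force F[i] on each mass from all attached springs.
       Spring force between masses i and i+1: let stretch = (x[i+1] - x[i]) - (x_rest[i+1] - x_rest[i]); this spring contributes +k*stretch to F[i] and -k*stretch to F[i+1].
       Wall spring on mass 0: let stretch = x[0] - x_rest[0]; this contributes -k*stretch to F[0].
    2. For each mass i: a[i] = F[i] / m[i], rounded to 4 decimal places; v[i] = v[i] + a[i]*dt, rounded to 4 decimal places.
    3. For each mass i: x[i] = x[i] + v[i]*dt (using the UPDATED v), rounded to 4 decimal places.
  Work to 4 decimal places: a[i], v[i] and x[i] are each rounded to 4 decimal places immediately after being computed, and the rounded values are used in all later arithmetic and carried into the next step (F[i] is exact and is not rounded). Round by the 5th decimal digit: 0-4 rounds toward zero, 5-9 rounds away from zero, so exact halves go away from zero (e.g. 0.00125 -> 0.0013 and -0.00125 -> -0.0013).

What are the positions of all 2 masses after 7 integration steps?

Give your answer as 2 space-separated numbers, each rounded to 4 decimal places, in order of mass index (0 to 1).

Answer: 4.6563 9.3934

Derivation:
Step 0: x=[6.0000 11.0000] v=[0.0000 0.0000]
Step 1: x=[5.8750 11.0000] v=[-0.2500 0.0000]
Step 2: x=[5.6563 10.9688] v=[-0.4375 -0.0625]
Step 3: x=[5.3946 10.8594] v=[-0.5235 -0.2188]
Step 4: x=[5.1416 10.6338] v=[-0.5060 -0.4512]
Step 5: x=[4.9324 10.2852] v=[-0.4184 -0.6973]
Step 6: x=[4.7758 9.8484] v=[-0.3133 -0.8737]
Step 7: x=[4.6563 9.3934] v=[-0.2391 -0.9100]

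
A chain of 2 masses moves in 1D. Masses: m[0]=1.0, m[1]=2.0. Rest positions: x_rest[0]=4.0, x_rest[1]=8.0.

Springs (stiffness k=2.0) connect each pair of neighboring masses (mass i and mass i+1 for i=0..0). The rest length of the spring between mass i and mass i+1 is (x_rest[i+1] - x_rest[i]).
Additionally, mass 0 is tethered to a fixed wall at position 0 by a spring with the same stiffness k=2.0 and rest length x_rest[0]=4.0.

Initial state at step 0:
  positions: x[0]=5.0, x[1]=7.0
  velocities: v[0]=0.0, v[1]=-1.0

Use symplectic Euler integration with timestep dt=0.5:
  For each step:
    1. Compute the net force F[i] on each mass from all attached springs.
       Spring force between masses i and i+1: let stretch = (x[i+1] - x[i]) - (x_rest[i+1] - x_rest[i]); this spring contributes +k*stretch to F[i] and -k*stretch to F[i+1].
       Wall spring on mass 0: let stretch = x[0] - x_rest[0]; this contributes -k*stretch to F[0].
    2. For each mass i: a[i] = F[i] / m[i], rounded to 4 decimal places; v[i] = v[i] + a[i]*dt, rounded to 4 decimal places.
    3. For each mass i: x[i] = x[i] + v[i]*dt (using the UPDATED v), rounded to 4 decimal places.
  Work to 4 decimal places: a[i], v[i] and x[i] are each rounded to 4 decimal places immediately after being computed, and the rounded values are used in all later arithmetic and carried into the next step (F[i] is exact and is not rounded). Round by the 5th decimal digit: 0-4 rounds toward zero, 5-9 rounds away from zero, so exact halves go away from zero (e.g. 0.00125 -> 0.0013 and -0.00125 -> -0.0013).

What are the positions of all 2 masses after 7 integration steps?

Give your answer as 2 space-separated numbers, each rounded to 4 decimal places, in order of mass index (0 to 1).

Answer: 3.1170 7.7172

Derivation:
Step 0: x=[5.0000 7.0000] v=[0.0000 -1.0000]
Step 1: x=[3.5000 7.0000] v=[-3.0000 0.0000]
Step 2: x=[2.0000 7.1250] v=[-3.0000 0.2500]
Step 3: x=[2.0625 6.9688] v=[0.1250 -0.3125]
Step 4: x=[3.5469 6.5860] v=[2.9688 -0.7657]
Step 5: x=[4.7774 6.4434] v=[2.4610 -0.2853]
Step 6: x=[4.4522 6.8843] v=[-0.6504 0.8817]
Step 7: x=[3.1170 7.7172] v=[-2.6705 1.6657]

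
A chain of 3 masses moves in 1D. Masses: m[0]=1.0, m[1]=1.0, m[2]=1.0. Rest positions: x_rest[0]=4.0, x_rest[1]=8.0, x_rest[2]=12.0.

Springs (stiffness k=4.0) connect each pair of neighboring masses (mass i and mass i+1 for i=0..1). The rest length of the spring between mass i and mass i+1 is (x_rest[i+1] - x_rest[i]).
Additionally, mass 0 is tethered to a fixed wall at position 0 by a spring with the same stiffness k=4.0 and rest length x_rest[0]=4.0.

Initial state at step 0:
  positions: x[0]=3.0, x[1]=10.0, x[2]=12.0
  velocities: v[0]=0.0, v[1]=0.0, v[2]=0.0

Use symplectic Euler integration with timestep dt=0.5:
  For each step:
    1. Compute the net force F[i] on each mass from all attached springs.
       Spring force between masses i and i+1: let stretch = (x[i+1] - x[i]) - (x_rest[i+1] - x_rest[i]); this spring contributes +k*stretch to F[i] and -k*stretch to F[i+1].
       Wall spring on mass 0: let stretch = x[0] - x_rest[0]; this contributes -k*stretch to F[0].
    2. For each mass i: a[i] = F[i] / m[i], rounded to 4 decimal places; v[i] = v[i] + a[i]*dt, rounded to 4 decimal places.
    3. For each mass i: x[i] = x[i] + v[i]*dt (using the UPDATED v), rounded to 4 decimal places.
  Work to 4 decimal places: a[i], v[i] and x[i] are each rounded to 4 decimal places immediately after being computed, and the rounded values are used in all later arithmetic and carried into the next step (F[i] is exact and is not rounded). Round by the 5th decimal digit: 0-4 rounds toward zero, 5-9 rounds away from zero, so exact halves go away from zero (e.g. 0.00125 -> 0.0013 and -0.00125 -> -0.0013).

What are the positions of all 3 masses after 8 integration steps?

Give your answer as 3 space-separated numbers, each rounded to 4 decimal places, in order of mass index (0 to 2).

Answer: 1.0000 11.0000 10.0000

Derivation:
Step 0: x=[3.0000 10.0000 12.0000] v=[0.0000 0.0000 0.0000]
Step 1: x=[7.0000 5.0000 14.0000] v=[8.0000 -10.0000 4.0000]
Step 2: x=[2.0000 11.0000 11.0000] v=[-10.0000 12.0000 -6.0000]
Step 3: x=[4.0000 8.0000 12.0000] v=[4.0000 -6.0000 2.0000]
Step 4: x=[6.0000 5.0000 13.0000] v=[4.0000 -6.0000 2.0000]
Step 5: x=[1.0000 11.0000 10.0000] v=[-10.0000 12.0000 -6.0000]
Step 6: x=[5.0000 6.0000 12.0000] v=[8.0000 -10.0000 4.0000]
Step 7: x=[5.0000 6.0000 12.0000] v=[0.0000 0.0000 0.0000]
Step 8: x=[1.0000 11.0000 10.0000] v=[-8.0000 10.0000 -4.0000]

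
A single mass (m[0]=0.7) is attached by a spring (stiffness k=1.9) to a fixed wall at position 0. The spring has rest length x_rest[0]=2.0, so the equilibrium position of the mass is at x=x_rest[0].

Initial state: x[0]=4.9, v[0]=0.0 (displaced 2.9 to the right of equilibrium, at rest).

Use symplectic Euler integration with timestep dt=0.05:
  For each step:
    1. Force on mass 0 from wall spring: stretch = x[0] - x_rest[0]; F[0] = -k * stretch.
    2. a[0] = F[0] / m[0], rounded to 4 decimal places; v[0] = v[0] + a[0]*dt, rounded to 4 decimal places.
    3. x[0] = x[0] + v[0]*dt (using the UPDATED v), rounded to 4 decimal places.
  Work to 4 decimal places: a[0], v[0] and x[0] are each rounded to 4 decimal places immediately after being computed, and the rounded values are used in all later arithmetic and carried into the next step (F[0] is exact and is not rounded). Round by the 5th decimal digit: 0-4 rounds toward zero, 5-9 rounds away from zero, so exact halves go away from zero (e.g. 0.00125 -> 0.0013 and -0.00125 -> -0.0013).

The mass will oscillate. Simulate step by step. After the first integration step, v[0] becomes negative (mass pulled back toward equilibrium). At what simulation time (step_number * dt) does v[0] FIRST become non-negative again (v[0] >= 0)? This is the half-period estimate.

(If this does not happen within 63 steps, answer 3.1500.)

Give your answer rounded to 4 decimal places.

Step 0: x=[4.9000] v=[0.0000]
Step 1: x=[4.8803] v=[-0.3936]
Step 2: x=[4.8411] v=[-0.7845]
Step 3: x=[4.7826] v=[-1.1701]
Step 4: x=[4.7052] v=[-1.5477]
Step 5: x=[4.6095] v=[-1.9148]
Step 6: x=[4.4961] v=[-2.2689]
Step 7: x=[4.3657] v=[-2.6077]
Step 8: x=[4.2193] v=[-2.9288]
Step 9: x=[4.0578] v=[-3.2300]
Step 10: x=[3.8823] v=[-3.5093]
Step 11: x=[3.6941] v=[-3.7648]
Step 12: x=[3.4944] v=[-3.9947]
Step 13: x=[3.2845] v=[-4.1975]
Step 14: x=[3.0659] v=[-4.3718]
Step 15: x=[2.8401] v=[-4.5165]
Step 16: x=[2.6086] v=[-4.6305]
Step 17: x=[2.3729] v=[-4.7131]
Step 18: x=[2.1347] v=[-4.7637]
Step 19: x=[1.8956] v=[-4.7820]
Step 20: x=[1.6572] v=[-4.7678]
Step 21: x=[1.4211] v=[-4.7213]
Step 22: x=[1.1890] v=[-4.6427]
Step 23: x=[0.9624] v=[-4.5326]
Step 24: x=[0.7428] v=[-4.3918]
Step 25: x=[0.5317] v=[-4.2212]
Step 26: x=[0.3306] v=[-4.0219]
Step 27: x=[0.1408] v=[-3.7953]
Step 28: x=[-0.0364] v=[-3.5430]
Step 29: x=[-0.1997] v=[-3.2666]
Step 30: x=[-0.3481] v=[-2.9681]
Step 31: x=[-0.4806] v=[-2.6494]
Step 32: x=[-0.5962] v=[-2.3127]
Step 33: x=[-0.6942] v=[-1.9604]
Step 34: x=[-0.7739] v=[-1.5948]
Step 35: x=[-0.8348] v=[-1.2183]
Step 36: x=[-0.8765] v=[-0.8336]
Step 37: x=[-0.8987] v=[-0.4432]
Step 38: x=[-0.9012] v=[-0.0498]
Step 39: x=[-0.8840] v=[0.3439]
First v>=0 after going negative at step 39, time=1.9500

Answer: 1.9500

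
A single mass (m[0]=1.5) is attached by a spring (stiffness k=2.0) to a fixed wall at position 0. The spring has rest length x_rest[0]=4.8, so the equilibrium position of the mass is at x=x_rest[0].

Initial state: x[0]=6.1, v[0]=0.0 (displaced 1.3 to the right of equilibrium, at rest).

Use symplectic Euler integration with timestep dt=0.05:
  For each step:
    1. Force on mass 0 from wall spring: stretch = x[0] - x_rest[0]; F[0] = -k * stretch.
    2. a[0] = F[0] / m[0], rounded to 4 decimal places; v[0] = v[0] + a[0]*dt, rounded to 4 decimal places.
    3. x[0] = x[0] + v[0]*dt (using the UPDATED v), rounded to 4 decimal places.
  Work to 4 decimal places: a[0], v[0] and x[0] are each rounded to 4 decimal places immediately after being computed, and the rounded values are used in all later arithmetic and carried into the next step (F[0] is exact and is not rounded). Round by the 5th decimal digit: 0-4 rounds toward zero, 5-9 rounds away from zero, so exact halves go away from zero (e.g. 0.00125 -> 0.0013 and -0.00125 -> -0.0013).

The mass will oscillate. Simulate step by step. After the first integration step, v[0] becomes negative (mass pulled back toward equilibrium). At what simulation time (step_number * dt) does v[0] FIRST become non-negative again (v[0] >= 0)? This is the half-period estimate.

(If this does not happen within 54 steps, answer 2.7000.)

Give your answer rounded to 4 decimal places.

Step 0: x=[6.1000] v=[0.0000]
Step 1: x=[6.0957] v=[-0.0867]
Step 2: x=[6.0870] v=[-0.1731]
Step 3: x=[6.0741] v=[-0.2589]
Step 4: x=[6.0569] v=[-0.3438]
Step 5: x=[6.0355] v=[-0.4276]
Step 6: x=[6.0100] v=[-0.5100]
Step 7: x=[5.9805] v=[-0.5907]
Step 8: x=[5.9470] v=[-0.6694]
Step 9: x=[5.9097] v=[-0.7459]
Step 10: x=[5.8687] v=[-0.8199]
Step 11: x=[5.8241] v=[-0.8911]
Step 12: x=[5.7761] v=[-0.9594]
Step 13: x=[5.7249] v=[-1.0245]
Step 14: x=[5.6706] v=[-1.0862]
Step 15: x=[5.6134] v=[-1.1442]
Step 16: x=[5.5535] v=[-1.1984]
Step 17: x=[5.4911] v=[-1.2486]
Step 18: x=[5.4264] v=[-1.2947]
Step 19: x=[5.3596] v=[-1.3365]
Step 20: x=[5.2909] v=[-1.3738]
Step 21: x=[5.2206] v=[-1.4065]
Step 22: x=[5.1489] v=[-1.4345]
Step 23: x=[5.0760] v=[-1.4578]
Step 24: x=[5.0022] v=[-1.4762]
Step 25: x=[4.9277] v=[-1.4897]
Step 26: x=[4.8528] v=[-1.4982]
Step 27: x=[4.7777] v=[-1.5017]
Step 28: x=[4.7027] v=[-1.5002]
Step 29: x=[4.6280] v=[-1.4937]
Step 30: x=[4.5539] v=[-1.4822]
Step 31: x=[4.4806] v=[-1.4658]
Step 32: x=[4.4084] v=[-1.4445]
Step 33: x=[4.3375] v=[-1.4184]
Step 34: x=[4.2681] v=[-1.3876]
Step 35: x=[4.2005] v=[-1.3521]
Step 36: x=[4.1349] v=[-1.3121]
Step 37: x=[4.0715] v=[-1.2678]
Step 38: x=[4.0105] v=[-1.2192]
Step 39: x=[3.9522] v=[-1.1666]
Step 40: x=[3.8967] v=[-1.1101]
Step 41: x=[3.8442] v=[-1.0499]
Step 42: x=[3.7949] v=[-0.9862]
Step 43: x=[3.7489] v=[-0.9192]
Step 44: x=[3.7064] v=[-0.8491]
Step 45: x=[3.6676] v=[-0.7762]
Step 46: x=[3.6326] v=[-0.7007]
Step 47: x=[3.6015] v=[-0.6229]
Step 48: x=[3.5744] v=[-0.5430]
Step 49: x=[3.5513] v=[-0.4613]
Step 50: x=[3.5324] v=[-0.3781]
Step 51: x=[3.5177] v=[-0.2936]
Step 52: x=[3.5073] v=[-0.2081]
Step 53: x=[3.5012] v=[-0.1219]
Step 54: x=[3.4994] v=[-0.0353]
v[0] did not become non-negative within 54 steps; using fallback time=2.7000

Answer: 2.7000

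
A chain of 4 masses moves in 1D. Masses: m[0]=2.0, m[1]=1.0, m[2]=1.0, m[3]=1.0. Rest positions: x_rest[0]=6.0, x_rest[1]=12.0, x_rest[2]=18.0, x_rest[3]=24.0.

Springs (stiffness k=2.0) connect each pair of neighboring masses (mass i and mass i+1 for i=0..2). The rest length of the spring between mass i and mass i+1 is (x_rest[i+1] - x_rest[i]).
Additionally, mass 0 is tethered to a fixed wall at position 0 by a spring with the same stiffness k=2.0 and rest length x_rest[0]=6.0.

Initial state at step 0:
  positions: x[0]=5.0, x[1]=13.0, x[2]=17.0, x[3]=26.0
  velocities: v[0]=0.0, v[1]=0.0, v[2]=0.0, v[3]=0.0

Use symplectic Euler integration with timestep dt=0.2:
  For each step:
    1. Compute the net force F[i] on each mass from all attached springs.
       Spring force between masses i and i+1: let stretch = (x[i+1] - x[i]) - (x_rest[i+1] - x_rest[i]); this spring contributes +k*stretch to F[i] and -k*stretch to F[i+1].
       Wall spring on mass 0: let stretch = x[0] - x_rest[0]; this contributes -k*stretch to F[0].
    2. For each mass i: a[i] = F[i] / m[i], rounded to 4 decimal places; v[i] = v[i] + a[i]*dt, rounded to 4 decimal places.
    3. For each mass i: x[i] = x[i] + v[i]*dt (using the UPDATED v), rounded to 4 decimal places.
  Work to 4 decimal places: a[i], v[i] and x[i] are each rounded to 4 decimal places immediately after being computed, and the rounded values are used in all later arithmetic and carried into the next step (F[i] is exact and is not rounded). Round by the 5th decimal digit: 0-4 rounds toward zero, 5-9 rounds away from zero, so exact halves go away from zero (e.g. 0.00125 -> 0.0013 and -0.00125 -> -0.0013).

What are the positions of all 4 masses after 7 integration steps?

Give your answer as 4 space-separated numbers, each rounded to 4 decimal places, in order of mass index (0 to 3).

Step 0: x=[5.0000 13.0000 17.0000 26.0000] v=[0.0000 0.0000 0.0000 0.0000]
Step 1: x=[5.1200 12.6800 17.4000 25.7600] v=[0.6000 -1.6000 2.0000 -1.2000]
Step 2: x=[5.3376 12.1328 18.0912 25.3312] v=[1.0880 -2.7360 3.4560 -2.1440]
Step 3: x=[5.6135 11.5187 18.8849 24.8032] v=[1.3795 -3.0707 3.9686 -2.6400]
Step 4: x=[5.9011 11.0214 19.5628 24.2817] v=[1.4378 -2.4863 3.3894 -2.6073]
Step 5: x=[6.1574 10.7978 19.9349 23.8627] v=[1.2816 -1.1179 1.8604 -2.0949]
Step 6: x=[6.3530 10.9340 19.8902 23.6095] v=[0.9782 0.6808 -0.2233 -1.2660]
Step 7: x=[6.4778 11.4202 19.4266 23.5388] v=[0.6238 2.4309 -2.3181 -0.3537]

Answer: 6.4778 11.4202 19.4266 23.5388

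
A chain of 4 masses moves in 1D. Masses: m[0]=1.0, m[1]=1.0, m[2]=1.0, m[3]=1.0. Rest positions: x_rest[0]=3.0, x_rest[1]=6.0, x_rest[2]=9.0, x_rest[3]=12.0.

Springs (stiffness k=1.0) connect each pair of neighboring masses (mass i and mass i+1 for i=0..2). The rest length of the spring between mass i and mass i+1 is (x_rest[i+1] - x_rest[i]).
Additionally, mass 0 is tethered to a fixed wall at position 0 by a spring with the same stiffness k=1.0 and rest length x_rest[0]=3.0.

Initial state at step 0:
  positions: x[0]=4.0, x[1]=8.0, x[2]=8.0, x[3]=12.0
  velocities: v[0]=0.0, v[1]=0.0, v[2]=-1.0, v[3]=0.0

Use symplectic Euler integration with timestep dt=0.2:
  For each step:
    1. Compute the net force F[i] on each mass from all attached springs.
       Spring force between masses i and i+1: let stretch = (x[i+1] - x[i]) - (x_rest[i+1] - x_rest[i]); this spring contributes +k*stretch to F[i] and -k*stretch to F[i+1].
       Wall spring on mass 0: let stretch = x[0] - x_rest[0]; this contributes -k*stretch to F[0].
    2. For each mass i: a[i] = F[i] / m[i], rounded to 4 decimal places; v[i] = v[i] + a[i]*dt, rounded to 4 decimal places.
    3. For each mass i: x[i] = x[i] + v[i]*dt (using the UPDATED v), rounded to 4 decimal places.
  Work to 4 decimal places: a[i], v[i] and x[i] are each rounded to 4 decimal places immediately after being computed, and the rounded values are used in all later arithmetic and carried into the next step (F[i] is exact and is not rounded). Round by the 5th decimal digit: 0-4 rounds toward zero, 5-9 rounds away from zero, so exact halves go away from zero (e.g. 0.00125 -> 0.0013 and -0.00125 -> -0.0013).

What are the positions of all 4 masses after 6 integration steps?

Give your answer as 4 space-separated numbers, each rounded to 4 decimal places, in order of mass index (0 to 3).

Step 0: x=[4.0000 8.0000 8.0000 12.0000] v=[0.0000 0.0000 -1.0000 0.0000]
Step 1: x=[4.0000 7.8400 7.9600 11.9600] v=[0.0000 -0.8000 -0.2000 -0.2000]
Step 2: x=[3.9936 7.5312 8.0752 11.8800] v=[-0.0320 -1.5440 0.5760 -0.4000]
Step 3: x=[3.9690 7.1027 8.3208 11.7678] v=[-0.1232 -2.1427 1.2282 -0.5610]
Step 4: x=[3.9109 6.5975 8.6556 11.6377] v=[-0.2903 -2.5258 1.6740 -0.6504]
Step 5: x=[3.8039 6.0672 9.0274 11.5083] v=[-0.5352 -2.6515 1.8588 -0.6468]
Step 6: x=[3.6352 5.5648 9.3800 11.3997] v=[-0.8433 -2.5121 1.7629 -0.5430]

Answer: 3.6352 5.5648 9.3800 11.3997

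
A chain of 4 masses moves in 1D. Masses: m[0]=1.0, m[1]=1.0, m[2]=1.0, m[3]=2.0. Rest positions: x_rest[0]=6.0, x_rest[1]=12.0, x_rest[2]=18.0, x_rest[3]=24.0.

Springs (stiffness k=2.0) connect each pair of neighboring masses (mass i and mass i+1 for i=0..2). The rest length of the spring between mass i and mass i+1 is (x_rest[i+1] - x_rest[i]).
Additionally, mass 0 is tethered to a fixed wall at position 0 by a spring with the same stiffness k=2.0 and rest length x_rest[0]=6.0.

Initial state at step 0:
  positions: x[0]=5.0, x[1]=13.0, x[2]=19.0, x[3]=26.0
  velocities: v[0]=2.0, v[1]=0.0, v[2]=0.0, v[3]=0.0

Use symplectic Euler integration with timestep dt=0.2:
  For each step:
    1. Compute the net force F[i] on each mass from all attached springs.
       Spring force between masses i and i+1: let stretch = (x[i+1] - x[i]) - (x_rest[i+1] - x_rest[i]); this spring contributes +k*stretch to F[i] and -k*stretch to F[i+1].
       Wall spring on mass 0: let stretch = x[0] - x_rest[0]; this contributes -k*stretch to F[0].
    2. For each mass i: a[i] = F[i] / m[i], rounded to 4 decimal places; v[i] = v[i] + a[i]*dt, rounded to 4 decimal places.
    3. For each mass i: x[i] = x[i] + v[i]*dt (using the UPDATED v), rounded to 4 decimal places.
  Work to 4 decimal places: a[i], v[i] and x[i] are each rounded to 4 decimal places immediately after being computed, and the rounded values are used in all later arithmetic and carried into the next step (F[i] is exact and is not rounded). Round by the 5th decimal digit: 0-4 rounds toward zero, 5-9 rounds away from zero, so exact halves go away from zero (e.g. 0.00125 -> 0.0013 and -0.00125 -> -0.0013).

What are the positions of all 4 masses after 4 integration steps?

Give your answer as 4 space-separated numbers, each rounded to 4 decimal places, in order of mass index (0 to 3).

Answer: 7.7488 12.3313 19.4430 25.6632

Derivation:
Step 0: x=[5.0000 13.0000 19.0000 26.0000] v=[2.0000 0.0000 0.0000 0.0000]
Step 1: x=[5.6400 12.8400 19.0800 25.9600] v=[3.2000 -0.8000 0.4000 -0.2000]
Step 2: x=[6.4048 12.6032 19.2112 25.8848] v=[3.8240 -1.1840 0.6560 -0.3760]
Step 3: x=[7.1531 12.3992 19.3476 25.7827] v=[3.7414 -1.0202 0.6822 -0.5107]
Step 4: x=[7.7488 12.3313 19.4430 25.6632] v=[2.9786 -0.3393 0.4769 -0.5977]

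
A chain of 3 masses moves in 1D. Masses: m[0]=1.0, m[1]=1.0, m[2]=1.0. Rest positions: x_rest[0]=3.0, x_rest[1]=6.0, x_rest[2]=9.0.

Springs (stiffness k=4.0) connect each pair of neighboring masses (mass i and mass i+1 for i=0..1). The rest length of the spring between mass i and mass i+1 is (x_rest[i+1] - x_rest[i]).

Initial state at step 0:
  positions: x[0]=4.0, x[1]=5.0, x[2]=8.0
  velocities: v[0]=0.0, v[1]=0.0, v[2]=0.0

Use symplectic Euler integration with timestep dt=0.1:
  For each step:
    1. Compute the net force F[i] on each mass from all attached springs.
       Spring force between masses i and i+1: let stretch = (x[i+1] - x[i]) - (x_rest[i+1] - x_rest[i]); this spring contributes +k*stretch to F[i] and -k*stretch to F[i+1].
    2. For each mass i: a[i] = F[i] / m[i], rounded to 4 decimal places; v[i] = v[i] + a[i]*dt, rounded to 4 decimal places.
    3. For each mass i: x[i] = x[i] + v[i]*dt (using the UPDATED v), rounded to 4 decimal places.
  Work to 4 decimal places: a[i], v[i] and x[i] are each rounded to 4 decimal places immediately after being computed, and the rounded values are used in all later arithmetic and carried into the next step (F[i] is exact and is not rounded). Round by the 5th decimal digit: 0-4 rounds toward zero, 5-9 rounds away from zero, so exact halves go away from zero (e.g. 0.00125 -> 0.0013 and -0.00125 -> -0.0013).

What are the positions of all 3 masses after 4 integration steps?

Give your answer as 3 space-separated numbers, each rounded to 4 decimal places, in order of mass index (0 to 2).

Step 0: x=[4.0000 5.0000 8.0000] v=[0.0000 0.0000 0.0000]
Step 1: x=[3.9200 5.0800 8.0000] v=[-0.8000 0.8000 0.0000]
Step 2: x=[3.7664 5.2304 8.0032] v=[-1.5360 1.5040 0.0320]
Step 3: x=[3.5514 5.4332 8.0155] v=[-2.1504 2.0275 0.1229]
Step 4: x=[3.2916 5.6640 8.0445] v=[-2.5977 2.3077 0.2900]

Answer: 3.2916 5.6640 8.0445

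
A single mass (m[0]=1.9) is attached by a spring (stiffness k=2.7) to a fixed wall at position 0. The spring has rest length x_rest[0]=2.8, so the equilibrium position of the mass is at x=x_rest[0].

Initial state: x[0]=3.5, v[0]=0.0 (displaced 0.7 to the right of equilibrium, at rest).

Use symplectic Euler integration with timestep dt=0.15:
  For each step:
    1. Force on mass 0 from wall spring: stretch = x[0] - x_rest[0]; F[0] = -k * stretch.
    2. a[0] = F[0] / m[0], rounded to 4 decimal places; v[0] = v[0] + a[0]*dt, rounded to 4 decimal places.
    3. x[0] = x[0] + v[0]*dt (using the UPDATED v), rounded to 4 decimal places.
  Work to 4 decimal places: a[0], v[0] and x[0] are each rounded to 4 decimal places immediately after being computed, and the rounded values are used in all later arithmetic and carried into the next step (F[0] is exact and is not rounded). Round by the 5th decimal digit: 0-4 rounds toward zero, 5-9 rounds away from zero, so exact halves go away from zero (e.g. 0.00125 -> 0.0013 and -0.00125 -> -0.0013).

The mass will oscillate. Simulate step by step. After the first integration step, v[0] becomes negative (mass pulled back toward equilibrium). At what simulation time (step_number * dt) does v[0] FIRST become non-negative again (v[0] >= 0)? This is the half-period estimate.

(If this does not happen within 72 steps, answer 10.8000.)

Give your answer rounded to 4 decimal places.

Step 0: x=[3.5000] v=[0.0000]
Step 1: x=[3.4776] v=[-0.1492]
Step 2: x=[3.4336] v=[-0.2936]
Step 3: x=[3.3693] v=[-0.4287]
Step 4: x=[3.2868] v=[-0.5501]
Step 5: x=[3.1887] v=[-0.6539]
Step 6: x=[3.0782] v=[-0.7368]
Step 7: x=[2.9588] v=[-0.7961]
Step 8: x=[2.8343] v=[-0.8300]
Step 9: x=[2.7087] v=[-0.8373]
Step 10: x=[2.5860] v=[-0.8178]
Step 11: x=[2.4702] v=[-0.7722]
Step 12: x=[2.3649] v=[-0.7019]
Step 13: x=[2.2735] v=[-0.6092]
Step 14: x=[2.1990] v=[-0.4970]
Step 15: x=[2.1437] v=[-0.3689]
Step 16: x=[2.1094] v=[-0.2290]
Step 17: x=[2.0971] v=[-0.0818]
Step 18: x=[2.1073] v=[0.0680]
First v>=0 after going negative at step 18, time=2.7000

Answer: 2.7000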